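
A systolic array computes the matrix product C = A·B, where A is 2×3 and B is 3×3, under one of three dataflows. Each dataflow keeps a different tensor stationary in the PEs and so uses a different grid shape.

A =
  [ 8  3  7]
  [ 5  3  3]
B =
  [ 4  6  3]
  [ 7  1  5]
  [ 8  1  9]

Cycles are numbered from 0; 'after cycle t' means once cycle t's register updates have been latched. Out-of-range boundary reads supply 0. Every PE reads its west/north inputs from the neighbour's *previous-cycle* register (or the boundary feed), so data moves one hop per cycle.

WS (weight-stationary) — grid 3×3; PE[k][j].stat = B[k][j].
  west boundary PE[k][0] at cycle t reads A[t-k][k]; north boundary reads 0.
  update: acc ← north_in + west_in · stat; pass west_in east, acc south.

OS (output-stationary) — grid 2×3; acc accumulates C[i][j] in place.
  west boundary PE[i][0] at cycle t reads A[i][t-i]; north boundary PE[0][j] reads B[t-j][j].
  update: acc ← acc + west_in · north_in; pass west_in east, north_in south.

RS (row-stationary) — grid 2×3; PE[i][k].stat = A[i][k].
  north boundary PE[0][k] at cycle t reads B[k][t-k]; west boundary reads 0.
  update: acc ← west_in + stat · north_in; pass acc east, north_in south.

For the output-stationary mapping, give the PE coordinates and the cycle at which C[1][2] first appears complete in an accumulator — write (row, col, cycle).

(row, col, cycle) = (1, 2, 5)

OS: C[1][2] accumulates in PE[1][2]:
  [0] (1,2) acc=0 (h:0 v:0)
  [1] (1,2) acc=0 (h:0 v:0)
  [2] (1,2) acc=0 (h:0 v:0)
  [3] (1,2) acc=15 (h:5 v:3)
  [4] (1,2) acc=30 (h:3 v:5)
  [5] (1,2) acc=57 (h:3 v:9)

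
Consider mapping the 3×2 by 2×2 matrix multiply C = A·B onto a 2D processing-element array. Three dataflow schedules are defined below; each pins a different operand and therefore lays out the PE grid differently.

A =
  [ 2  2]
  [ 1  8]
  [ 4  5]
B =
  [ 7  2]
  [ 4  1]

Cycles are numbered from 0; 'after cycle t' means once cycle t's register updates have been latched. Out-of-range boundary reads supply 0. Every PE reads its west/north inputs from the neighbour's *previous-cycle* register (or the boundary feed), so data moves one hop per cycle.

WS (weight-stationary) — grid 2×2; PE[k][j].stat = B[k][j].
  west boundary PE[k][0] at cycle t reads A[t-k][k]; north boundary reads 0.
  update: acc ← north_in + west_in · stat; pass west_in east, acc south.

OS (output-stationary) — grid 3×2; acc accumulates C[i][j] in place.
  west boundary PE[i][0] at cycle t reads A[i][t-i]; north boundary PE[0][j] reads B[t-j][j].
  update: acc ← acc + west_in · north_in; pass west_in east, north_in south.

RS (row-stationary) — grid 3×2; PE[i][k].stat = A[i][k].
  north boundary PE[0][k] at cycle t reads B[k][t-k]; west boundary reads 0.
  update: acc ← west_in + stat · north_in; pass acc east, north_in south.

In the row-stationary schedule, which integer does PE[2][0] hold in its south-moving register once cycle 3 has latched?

RS on a 3×2 grid — tracing PE[2][0] and its feeders:
  step 0 · PE1,0: acc=0; fwd→0 fwd↓0
  step 0 · PE2,0: acc=0; fwd→0 fwd↓0
  step 1 · PE1,0: acc=7; fwd→7 fwd↓7
  step 1 · PE2,0: acc=0; fwd→0 fwd↓0
  step 2 · PE1,0: acc=2; fwd→2 fwd↓2
  step 2 · PE2,0: acc=28; fwd→28 fwd↓7
  step 3 · PE1,0: acc=0; fwd→0 fwd↓0
  step 3 · PE2,0: acc=8; fwd→8 fwd↓2

register = 2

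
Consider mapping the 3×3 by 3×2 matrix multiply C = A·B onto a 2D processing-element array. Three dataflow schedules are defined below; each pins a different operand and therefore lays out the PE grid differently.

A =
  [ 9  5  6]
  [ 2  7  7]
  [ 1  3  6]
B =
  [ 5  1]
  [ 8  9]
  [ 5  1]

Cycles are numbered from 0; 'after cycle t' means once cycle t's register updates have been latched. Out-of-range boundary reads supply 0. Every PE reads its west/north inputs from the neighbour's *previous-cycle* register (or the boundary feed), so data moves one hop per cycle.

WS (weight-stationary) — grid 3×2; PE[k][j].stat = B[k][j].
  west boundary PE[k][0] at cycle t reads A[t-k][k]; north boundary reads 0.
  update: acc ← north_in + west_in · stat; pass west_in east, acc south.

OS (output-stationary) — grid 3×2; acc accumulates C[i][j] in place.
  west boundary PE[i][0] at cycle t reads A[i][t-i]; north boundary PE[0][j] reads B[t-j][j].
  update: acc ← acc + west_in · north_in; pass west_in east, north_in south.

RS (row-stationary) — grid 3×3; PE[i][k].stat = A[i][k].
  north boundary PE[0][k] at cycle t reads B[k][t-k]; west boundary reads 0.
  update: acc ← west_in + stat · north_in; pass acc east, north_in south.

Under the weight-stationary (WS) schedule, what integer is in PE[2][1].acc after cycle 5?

PE[2][1].acc = 34

WS (3×2). Following PE[2][1] plus its west/north inputs:
  c0 r1c1: 0 / 0 / 0
  c0 r2c0: 0 / 0 / 0
  c0 r2c1: 0 / 0 / 0
  c1 r1c1: 0 / 0 / 0
  c1 r2c0: 0 / 0 / 0
  c1 r2c1: 0 / 0 / 0
  c2 r1c1: 54 / 5 / 54
  c2 r2c0: 115 / 6 / 115
  c2 r2c1: 0 / 0 / 0
  c3 r1c1: 65 / 7 / 65
  c3 r2c0: 101 / 7 / 101
  c3 r2c1: 60 / 6 / 60
  c4 r1c1: 28 / 3 / 28
  c4 r2c0: 59 / 6 / 59
  c4 r2c1: 72 / 7 / 72
  c5 r1c1: 0 / 0 / 0
  c5 r2c0: 0 / 0 / 0
  c5 r2c1: 34 / 6 / 34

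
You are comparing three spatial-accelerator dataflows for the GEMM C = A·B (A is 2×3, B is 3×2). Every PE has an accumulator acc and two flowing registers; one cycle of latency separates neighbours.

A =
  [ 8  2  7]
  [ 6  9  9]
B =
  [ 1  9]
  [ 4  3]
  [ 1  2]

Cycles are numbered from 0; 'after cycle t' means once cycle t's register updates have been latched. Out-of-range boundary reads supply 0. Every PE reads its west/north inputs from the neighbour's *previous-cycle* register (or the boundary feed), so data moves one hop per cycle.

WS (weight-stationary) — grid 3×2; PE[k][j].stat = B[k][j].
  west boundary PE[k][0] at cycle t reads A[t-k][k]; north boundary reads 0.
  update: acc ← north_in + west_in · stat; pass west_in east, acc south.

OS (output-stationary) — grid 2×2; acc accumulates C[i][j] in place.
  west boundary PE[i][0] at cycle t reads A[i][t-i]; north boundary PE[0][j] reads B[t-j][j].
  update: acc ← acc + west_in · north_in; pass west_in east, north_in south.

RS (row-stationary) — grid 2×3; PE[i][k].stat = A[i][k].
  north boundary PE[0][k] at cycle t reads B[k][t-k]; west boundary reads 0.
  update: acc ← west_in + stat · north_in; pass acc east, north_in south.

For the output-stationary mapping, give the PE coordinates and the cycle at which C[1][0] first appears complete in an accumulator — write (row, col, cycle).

OS: C[1][0] accumulates in PE[1][0]:
  [0] (1,0) acc=0 (h:0 v:0)
  [1] (1,0) acc=6 (h:6 v:1)
  [2] (1,0) acc=42 (h:9 v:4)
  [3] (1,0) acc=51 (h:9 v:1)

(row, col, cycle) = (1, 0, 3)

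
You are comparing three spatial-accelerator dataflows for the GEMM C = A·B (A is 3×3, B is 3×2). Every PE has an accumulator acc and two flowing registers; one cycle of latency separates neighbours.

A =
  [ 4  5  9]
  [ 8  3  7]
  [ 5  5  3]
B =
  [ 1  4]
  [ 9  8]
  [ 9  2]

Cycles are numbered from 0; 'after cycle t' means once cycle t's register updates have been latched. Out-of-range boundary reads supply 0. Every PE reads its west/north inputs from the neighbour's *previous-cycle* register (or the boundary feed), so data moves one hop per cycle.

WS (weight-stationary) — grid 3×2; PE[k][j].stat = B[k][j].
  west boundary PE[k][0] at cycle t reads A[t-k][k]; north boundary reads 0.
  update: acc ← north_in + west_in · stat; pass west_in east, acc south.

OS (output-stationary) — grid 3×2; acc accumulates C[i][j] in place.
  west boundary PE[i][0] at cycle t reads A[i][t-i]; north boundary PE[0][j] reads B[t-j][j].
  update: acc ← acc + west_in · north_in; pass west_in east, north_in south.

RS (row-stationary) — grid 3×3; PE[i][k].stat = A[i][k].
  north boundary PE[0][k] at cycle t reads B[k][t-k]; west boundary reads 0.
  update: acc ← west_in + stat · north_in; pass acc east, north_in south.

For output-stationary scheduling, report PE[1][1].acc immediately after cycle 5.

OS (3×2). Following PE[1][1] plus its west/north inputs:
  step 0 · PE0,1: acc=0; fwd→0 fwd↓0
  step 0 · PE1,0: acc=0; fwd→0 fwd↓0
  step 0 · PE1,1: acc=0; fwd→0 fwd↓0
  step 1 · PE0,1: acc=16; fwd→4 fwd↓4
  step 1 · PE1,0: acc=8; fwd→8 fwd↓1
  step 1 · PE1,1: acc=0; fwd→0 fwd↓0
  step 2 · PE0,1: acc=56; fwd→5 fwd↓8
  step 2 · PE1,0: acc=35; fwd→3 fwd↓9
  step 2 · PE1,1: acc=32; fwd→8 fwd↓4
  step 3 · PE0,1: acc=74; fwd→9 fwd↓2
  step 3 · PE1,0: acc=98; fwd→7 fwd↓9
  step 3 · PE1,1: acc=56; fwd→3 fwd↓8
  step 4 · PE0,1: acc=74; fwd→0 fwd↓0
  step 4 · PE1,0: acc=98; fwd→0 fwd↓0
  step 4 · PE1,1: acc=70; fwd→7 fwd↓2
  step 5 · PE0,1: acc=74; fwd→0 fwd↓0
  step 5 · PE1,0: acc=98; fwd→0 fwd↓0
  step 5 · PE1,1: acc=70; fwd→0 fwd↓0

PE[1][1].acc = 70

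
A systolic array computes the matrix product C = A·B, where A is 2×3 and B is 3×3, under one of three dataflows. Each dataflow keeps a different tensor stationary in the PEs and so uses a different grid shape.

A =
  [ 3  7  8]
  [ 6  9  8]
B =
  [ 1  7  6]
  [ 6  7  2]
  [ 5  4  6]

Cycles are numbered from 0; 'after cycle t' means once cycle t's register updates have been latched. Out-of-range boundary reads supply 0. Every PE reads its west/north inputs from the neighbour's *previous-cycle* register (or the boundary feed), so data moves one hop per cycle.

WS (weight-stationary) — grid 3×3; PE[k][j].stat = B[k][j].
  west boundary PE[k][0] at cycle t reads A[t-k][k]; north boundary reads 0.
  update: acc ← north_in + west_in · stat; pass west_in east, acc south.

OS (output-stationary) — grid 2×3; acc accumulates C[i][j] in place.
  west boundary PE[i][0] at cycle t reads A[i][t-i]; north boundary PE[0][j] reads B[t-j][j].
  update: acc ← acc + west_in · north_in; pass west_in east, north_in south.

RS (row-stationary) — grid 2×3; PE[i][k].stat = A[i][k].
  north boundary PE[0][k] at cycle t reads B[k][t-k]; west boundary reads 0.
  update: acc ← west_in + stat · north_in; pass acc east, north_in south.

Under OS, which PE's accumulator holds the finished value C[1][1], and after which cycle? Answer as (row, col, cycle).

OS — PE[1][1] is where C[1][1] collects:
  [0] (1,1) acc=0 (h:0 v:0)
  [1] (1,1) acc=0 (h:0 v:0)
  [2] (1,1) acc=42 (h:6 v:7)
  [3] (1,1) acc=105 (h:9 v:7)
  [4] (1,1) acc=137 (h:8 v:4)

(row, col, cycle) = (1, 1, 4)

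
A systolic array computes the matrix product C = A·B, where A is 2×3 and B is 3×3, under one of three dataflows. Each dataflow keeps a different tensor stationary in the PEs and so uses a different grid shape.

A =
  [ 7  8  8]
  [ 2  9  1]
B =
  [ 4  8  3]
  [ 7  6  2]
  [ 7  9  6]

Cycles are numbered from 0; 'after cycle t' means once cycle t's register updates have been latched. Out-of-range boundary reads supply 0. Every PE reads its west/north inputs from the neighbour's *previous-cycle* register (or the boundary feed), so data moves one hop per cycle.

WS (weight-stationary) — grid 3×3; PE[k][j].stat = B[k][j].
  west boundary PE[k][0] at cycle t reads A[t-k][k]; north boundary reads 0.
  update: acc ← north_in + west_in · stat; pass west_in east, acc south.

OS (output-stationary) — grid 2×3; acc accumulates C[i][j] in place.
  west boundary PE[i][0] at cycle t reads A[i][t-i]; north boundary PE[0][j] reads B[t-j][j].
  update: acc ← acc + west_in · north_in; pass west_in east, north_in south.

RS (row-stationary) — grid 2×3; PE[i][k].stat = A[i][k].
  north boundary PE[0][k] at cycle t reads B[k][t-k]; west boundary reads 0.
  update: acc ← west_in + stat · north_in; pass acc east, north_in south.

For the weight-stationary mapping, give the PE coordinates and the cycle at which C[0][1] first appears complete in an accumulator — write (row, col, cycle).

(row, col, cycle) = (2, 1, 3)

Under WS, C[0][1] lands at PE[2][1]:
  [0] (2,1) acc=0 (h:0 v:0)
  [1] (2,1) acc=0 (h:0 v:0)
  [2] (2,1) acc=0 (h:0 v:0)
  [3] (2,1) acc=176 (h:8 v:176)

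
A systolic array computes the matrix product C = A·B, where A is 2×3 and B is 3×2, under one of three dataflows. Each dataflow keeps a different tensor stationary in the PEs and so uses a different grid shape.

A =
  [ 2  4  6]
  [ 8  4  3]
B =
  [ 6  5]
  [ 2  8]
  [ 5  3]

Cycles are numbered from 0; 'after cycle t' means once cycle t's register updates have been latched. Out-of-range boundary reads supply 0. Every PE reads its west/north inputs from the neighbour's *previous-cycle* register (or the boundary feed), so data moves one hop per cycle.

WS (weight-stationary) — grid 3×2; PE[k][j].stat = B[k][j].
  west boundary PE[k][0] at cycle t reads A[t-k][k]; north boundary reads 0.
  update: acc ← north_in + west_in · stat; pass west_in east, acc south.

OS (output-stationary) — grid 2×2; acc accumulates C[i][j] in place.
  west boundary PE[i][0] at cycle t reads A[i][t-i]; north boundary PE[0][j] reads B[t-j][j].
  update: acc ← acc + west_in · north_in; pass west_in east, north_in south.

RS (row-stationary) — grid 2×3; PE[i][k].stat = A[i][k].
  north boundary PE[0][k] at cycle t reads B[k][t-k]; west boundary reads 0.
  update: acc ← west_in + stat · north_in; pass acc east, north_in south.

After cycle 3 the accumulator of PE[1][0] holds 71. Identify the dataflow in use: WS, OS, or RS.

WS [3×2] PE[1][0] across cycles:
  after 0 — PE[1][0] acc=0, pass-E 0, pass-S 0
  after 1 — PE[1][0] acc=20, pass-E 4, pass-S 20
  after 2 — PE[1][0] acc=56, pass-E 4, pass-S 56
  after 3 — PE[1][0] acc=0, pass-E 0, pass-S 0
OS [2×2] PE[1][0] across cycles:
  after 0 — PE[1][0] acc=0, pass-E 0, pass-S 0
  after 1 — PE[1][0] acc=48, pass-E 8, pass-S 6
  after 2 — PE[1][0] acc=56, pass-E 4, pass-S 2
  after 3 — PE[1][0] acc=71, pass-E 3, pass-S 5
RS [2×3] PE[1][0] across cycles:
  after 0 — PE[1][0] acc=0, pass-E 0, pass-S 0
  after 1 — PE[1][0] acc=48, pass-E 48, pass-S 6
  after 2 — PE[1][0] acc=40, pass-E 40, pass-S 5
  after 3 — PE[1][0] acc=0, pass-E 0, pass-S 0

dataflow = OS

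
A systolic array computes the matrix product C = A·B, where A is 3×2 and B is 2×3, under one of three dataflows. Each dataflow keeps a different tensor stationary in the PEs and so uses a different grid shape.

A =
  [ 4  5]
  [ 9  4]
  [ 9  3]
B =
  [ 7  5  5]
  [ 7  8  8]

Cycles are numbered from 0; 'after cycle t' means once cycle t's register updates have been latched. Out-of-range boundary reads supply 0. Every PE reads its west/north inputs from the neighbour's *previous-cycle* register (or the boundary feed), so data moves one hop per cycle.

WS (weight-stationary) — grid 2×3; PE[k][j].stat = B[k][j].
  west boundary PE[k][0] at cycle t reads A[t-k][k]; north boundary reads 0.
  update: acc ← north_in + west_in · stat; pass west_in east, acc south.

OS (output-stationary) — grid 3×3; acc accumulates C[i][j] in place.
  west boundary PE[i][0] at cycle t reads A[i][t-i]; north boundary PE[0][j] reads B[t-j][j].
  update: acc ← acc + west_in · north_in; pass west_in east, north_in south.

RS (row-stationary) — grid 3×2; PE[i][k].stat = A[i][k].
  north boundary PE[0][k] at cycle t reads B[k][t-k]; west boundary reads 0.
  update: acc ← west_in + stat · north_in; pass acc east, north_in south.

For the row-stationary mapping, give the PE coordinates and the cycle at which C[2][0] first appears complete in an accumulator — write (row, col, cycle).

RS: C[2][0] accumulates in PE[2][1]:
  0: (2,1).acc=0  regs=<0,0>
  1: (2,1).acc=0  regs=<0,0>
  2: (2,1).acc=0  regs=<0,0>
  3: (2,1).acc=84  regs=<84,7>

(row, col, cycle) = (2, 1, 3)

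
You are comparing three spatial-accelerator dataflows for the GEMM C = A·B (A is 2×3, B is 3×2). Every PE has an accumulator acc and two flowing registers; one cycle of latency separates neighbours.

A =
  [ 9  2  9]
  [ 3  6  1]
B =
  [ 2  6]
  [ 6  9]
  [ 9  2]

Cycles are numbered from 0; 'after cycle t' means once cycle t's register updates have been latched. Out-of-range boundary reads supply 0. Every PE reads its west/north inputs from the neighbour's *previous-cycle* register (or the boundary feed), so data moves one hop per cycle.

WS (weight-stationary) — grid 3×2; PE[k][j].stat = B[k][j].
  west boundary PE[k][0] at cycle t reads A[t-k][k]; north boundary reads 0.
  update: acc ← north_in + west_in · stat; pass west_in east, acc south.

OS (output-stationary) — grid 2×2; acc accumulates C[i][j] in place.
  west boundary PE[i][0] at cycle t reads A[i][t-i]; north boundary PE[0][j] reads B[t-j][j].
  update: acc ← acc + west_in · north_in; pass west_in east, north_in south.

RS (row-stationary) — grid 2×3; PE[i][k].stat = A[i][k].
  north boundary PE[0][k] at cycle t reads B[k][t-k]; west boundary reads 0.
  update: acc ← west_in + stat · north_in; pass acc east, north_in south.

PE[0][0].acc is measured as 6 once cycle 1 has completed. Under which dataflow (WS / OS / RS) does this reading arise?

dataflow = WS

Under WS (3×2), PE[0][0]:
  step 0 · PE0,0: acc=18; fwd→9 fwd↓18
  step 1 · PE0,0: acc=6; fwd→3 fwd↓6
Under OS (2×2), PE[0][0]:
  step 0 · PE0,0: acc=18; fwd→9 fwd↓2
  step 1 · PE0,0: acc=30; fwd→2 fwd↓6
Under RS (2×3), PE[0][0]:
  step 0 · PE0,0: acc=18; fwd→18 fwd↓2
  step 1 · PE0,0: acc=54; fwd→54 fwd↓6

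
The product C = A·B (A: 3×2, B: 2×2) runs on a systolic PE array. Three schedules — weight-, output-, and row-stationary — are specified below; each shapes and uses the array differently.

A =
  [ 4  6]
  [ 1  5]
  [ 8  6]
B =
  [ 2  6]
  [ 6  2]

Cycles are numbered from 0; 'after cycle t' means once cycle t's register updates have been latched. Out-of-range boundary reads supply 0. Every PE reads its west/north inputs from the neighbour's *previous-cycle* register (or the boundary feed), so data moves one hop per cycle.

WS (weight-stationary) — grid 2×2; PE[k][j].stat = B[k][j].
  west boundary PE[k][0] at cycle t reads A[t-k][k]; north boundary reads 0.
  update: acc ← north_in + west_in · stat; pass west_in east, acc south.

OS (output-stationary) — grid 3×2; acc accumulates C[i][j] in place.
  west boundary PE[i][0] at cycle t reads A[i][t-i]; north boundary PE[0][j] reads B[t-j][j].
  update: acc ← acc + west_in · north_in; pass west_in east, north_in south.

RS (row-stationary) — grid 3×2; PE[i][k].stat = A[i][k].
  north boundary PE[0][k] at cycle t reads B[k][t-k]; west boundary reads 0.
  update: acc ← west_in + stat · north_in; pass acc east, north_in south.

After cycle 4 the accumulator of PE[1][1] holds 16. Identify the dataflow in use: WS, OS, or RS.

Under WS (2×2), PE[1][1]:
  after 0 — PE[1][1] acc=0, pass-E 0, pass-S 0
  after 1 — PE[1][1] acc=0, pass-E 0, pass-S 0
  after 2 — PE[1][1] acc=36, pass-E 6, pass-S 36
  after 3 — PE[1][1] acc=16, pass-E 5, pass-S 16
  after 4 — PE[1][1] acc=60, pass-E 6, pass-S 60
Under OS (3×2), PE[1][1]:
  after 0 — PE[1][1] acc=0, pass-E 0, pass-S 0
  after 1 — PE[1][1] acc=0, pass-E 0, pass-S 0
  after 2 — PE[1][1] acc=6, pass-E 1, pass-S 6
  after 3 — PE[1][1] acc=16, pass-E 5, pass-S 2
  after 4 — PE[1][1] acc=16, pass-E 0, pass-S 0
Under RS (3×2), PE[1][1]:
  after 0 — PE[1][1] acc=0, pass-E 0, pass-S 0
  after 1 — PE[1][1] acc=0, pass-E 0, pass-S 0
  after 2 — PE[1][1] acc=32, pass-E 32, pass-S 6
  after 3 — PE[1][1] acc=16, pass-E 16, pass-S 2
  after 4 — PE[1][1] acc=0, pass-E 0, pass-S 0

dataflow = OS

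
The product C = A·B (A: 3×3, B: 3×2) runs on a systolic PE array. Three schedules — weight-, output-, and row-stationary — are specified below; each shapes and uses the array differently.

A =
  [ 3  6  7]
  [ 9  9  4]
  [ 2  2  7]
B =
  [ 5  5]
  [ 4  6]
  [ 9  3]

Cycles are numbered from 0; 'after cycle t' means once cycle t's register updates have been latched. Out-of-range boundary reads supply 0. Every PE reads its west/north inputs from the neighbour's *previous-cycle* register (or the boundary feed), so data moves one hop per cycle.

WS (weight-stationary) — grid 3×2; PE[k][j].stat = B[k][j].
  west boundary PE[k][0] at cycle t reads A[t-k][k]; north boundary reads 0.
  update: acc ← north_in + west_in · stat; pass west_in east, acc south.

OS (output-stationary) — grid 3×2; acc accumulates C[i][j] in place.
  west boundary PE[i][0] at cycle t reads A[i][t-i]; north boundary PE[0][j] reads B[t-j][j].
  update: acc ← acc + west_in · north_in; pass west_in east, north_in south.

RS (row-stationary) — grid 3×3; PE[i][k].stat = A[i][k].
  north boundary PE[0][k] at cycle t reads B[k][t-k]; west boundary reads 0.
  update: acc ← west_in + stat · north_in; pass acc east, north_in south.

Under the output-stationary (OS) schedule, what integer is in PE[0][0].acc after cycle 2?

PE[0][0].acc = 102

Tracing OS — 3×2 array, target PE[0][0]:
  after 0 — PE[0][0] acc=15, pass-E 3, pass-S 5
  after 1 — PE[0][0] acc=39, pass-E 6, pass-S 4
  after 2 — PE[0][0] acc=102, pass-E 7, pass-S 9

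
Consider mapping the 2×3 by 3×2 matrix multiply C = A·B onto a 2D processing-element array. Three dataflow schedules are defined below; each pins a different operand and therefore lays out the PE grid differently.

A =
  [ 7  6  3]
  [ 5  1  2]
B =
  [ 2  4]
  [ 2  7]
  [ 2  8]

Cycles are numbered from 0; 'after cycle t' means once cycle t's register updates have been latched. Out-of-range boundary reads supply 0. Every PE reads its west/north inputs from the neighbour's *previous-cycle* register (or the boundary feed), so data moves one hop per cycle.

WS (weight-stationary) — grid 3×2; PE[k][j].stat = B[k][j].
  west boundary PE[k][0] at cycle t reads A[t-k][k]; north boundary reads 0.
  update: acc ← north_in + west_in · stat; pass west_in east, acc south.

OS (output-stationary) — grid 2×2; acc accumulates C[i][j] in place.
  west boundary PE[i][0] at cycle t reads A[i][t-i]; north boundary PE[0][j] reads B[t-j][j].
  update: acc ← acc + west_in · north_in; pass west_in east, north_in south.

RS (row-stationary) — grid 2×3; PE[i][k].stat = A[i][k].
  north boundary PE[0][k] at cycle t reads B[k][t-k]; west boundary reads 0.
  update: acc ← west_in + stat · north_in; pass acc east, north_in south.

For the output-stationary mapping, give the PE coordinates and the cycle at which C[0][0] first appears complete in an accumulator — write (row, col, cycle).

(row, col, cycle) = (0, 0, 2)

OS — PE[0][0] is where C[0][0] collects:
  0: (0,0).acc=14  regs=<7,2>
  1: (0,0).acc=26  regs=<6,2>
  2: (0,0).acc=32  regs=<3,2>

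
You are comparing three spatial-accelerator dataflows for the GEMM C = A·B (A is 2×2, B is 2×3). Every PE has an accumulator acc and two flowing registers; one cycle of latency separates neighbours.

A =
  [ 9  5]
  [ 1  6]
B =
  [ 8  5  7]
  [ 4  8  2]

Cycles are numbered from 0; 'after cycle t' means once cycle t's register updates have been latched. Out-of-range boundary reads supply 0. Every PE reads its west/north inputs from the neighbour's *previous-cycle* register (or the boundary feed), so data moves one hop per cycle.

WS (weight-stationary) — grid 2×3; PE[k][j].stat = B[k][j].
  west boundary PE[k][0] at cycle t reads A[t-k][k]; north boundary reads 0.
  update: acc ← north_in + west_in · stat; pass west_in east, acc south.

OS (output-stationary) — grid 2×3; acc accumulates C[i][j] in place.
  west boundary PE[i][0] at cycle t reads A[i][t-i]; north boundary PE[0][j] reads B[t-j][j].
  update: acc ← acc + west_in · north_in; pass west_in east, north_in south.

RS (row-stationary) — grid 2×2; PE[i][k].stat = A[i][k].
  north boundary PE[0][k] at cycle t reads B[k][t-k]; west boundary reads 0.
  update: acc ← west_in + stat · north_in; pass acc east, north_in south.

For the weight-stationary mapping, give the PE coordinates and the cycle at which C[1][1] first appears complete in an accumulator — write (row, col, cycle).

Under WS, C[1][1] lands at PE[1][1]:
  step 0 · PE1,1: acc=0; fwd→0 fwd↓0
  step 1 · PE1,1: acc=0; fwd→0 fwd↓0
  step 2 · PE1,1: acc=85; fwd→5 fwd↓85
  step 3 · PE1,1: acc=53; fwd→6 fwd↓53

(row, col, cycle) = (1, 1, 3)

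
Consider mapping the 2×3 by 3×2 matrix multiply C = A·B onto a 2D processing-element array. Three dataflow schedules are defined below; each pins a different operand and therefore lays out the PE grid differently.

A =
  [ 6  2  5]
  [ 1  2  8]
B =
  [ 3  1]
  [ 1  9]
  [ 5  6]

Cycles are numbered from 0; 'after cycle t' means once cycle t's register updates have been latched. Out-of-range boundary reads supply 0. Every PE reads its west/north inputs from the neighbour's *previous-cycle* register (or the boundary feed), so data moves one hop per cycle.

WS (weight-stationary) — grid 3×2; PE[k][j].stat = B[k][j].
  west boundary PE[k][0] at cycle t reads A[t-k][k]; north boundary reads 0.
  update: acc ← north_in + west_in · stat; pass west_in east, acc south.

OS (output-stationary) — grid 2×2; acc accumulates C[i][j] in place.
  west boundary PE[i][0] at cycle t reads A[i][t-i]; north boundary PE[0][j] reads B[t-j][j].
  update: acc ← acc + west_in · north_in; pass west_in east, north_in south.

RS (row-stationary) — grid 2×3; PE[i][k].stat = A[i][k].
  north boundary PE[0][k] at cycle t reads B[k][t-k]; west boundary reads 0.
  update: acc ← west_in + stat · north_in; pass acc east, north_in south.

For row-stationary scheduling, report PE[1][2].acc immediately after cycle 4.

PE[1][2].acc = 67

RS on a 2×3 grid — tracing PE[1][2] and its feeders:
  [0] (0,2) acc=0 (h:0 v:0)
  [0] (1,1) acc=0 (h:0 v:0)
  [0] (1,2) acc=0 (h:0 v:0)
  [1] (0,2) acc=0 (h:0 v:0)
  [1] (1,1) acc=0 (h:0 v:0)
  [1] (1,2) acc=0 (h:0 v:0)
  [2] (0,2) acc=45 (h:45 v:5)
  [2] (1,1) acc=5 (h:5 v:1)
  [2] (1,2) acc=0 (h:0 v:0)
  [3] (0,2) acc=54 (h:54 v:6)
  [3] (1,1) acc=19 (h:19 v:9)
  [3] (1,2) acc=45 (h:45 v:5)
  [4] (0,2) acc=0 (h:0 v:0)
  [4] (1,1) acc=0 (h:0 v:0)
  [4] (1,2) acc=67 (h:67 v:6)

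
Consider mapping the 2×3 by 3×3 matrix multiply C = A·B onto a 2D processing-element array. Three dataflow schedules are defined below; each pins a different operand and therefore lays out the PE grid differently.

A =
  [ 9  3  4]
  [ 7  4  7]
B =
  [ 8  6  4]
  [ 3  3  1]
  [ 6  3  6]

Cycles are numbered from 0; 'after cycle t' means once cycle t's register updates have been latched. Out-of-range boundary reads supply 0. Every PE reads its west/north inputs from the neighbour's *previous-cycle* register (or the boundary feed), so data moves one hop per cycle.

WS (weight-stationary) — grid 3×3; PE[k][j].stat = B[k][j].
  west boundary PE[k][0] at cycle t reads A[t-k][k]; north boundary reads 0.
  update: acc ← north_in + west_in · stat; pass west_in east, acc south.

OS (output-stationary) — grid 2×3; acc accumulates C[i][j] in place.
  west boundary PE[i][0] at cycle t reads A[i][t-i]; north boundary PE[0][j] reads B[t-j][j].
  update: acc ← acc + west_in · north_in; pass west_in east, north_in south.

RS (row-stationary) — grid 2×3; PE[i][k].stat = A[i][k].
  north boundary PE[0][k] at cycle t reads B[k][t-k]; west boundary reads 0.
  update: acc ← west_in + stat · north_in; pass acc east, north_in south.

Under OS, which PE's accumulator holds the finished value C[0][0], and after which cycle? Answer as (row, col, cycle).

OS: C[0][0] accumulates in PE[0][0]:
  c0 r0c0: 72 / 9 / 8
  c1 r0c0: 81 / 3 / 3
  c2 r0c0: 105 / 4 / 6

(row, col, cycle) = (0, 0, 2)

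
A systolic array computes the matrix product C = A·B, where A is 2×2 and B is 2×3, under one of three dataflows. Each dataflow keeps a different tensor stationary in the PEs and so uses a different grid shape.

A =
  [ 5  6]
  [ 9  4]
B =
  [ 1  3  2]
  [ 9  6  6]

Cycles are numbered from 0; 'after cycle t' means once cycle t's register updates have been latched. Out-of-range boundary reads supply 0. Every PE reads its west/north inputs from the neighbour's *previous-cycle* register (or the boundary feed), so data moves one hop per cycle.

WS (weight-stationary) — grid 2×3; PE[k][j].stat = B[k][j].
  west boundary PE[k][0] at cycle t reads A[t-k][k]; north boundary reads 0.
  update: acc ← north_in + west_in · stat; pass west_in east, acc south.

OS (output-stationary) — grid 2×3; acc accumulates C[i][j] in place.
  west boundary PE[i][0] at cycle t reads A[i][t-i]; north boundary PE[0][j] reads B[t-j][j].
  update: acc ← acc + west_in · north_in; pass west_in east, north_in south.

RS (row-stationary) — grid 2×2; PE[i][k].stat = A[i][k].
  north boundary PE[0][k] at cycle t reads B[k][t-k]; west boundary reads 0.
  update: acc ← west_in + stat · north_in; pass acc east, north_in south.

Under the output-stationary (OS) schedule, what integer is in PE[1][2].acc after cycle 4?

OS (2×3). Following PE[1][2] plus its west/north inputs:
  c0 r0c2: 0 / 0 / 0
  c0 r1c1: 0 / 0 / 0
  c0 r1c2: 0 / 0 / 0
  c1 r0c2: 0 / 0 / 0
  c1 r1c1: 0 / 0 / 0
  c1 r1c2: 0 / 0 / 0
  c2 r0c2: 10 / 5 / 2
  c2 r1c1: 27 / 9 / 3
  c2 r1c2: 0 / 0 / 0
  c3 r0c2: 46 / 6 / 6
  c3 r1c1: 51 / 4 / 6
  c3 r1c2: 18 / 9 / 2
  c4 r0c2: 46 / 0 / 0
  c4 r1c1: 51 / 0 / 0
  c4 r1c2: 42 / 4 / 6

PE[1][2].acc = 42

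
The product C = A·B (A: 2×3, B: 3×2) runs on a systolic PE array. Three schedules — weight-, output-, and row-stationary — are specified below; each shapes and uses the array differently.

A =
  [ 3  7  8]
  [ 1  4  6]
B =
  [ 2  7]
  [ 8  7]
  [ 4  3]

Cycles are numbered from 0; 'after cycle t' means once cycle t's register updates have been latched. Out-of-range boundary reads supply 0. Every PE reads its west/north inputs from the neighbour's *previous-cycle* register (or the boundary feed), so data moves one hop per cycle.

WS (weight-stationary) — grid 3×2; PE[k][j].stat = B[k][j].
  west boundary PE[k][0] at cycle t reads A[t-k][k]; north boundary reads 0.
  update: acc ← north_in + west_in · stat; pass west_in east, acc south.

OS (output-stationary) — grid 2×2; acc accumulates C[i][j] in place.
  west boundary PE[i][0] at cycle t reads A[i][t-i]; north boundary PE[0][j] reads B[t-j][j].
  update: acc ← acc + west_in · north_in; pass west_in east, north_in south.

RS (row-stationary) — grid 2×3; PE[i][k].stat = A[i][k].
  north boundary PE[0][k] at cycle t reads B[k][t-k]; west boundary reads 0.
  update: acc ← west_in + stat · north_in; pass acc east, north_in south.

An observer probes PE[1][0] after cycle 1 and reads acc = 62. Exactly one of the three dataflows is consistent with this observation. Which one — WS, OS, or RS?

dataflow = WS

WS (3×2 grid), PE[1][0]:
  @0  [1,0]  acc 0  |  →0  ↓0
  @1  [1,0]  acc 62  |  →7  ↓62
OS (2×2 grid), PE[1][0]:
  @0  [1,0]  acc 0  |  →0  ↓0
  @1  [1,0]  acc 2  |  →1  ↓2
RS (2×3 grid), PE[1][0]:
  @0  [1,0]  acc 0  |  →0  ↓0
  @1  [1,0]  acc 2  |  →2  ↓2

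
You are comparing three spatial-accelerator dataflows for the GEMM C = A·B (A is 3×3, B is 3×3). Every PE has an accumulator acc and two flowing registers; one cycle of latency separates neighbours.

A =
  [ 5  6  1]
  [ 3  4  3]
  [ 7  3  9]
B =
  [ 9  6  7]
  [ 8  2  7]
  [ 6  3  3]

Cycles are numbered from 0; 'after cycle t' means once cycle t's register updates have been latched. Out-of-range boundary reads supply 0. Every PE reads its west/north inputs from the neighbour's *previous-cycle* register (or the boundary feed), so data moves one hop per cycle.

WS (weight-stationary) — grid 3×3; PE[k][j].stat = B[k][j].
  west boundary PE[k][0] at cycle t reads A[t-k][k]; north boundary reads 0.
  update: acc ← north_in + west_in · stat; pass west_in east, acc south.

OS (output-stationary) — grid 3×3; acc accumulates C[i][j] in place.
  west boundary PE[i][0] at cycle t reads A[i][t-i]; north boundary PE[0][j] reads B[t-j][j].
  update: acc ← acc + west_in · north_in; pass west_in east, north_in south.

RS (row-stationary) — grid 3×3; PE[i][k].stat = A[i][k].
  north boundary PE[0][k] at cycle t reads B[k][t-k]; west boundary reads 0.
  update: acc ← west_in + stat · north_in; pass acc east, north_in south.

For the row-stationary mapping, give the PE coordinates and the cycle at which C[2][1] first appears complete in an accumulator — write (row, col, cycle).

RS: C[2][1] accumulates in PE[2][2]:
  0: (2,2).acc=0  regs=<0,0>
  1: (2,2).acc=0  regs=<0,0>
  2: (2,2).acc=0  regs=<0,0>
  3: (2,2).acc=0  regs=<0,0>
  4: (2,2).acc=141  regs=<141,6>
  5: (2,2).acc=75  regs=<75,3>

(row, col, cycle) = (2, 2, 5)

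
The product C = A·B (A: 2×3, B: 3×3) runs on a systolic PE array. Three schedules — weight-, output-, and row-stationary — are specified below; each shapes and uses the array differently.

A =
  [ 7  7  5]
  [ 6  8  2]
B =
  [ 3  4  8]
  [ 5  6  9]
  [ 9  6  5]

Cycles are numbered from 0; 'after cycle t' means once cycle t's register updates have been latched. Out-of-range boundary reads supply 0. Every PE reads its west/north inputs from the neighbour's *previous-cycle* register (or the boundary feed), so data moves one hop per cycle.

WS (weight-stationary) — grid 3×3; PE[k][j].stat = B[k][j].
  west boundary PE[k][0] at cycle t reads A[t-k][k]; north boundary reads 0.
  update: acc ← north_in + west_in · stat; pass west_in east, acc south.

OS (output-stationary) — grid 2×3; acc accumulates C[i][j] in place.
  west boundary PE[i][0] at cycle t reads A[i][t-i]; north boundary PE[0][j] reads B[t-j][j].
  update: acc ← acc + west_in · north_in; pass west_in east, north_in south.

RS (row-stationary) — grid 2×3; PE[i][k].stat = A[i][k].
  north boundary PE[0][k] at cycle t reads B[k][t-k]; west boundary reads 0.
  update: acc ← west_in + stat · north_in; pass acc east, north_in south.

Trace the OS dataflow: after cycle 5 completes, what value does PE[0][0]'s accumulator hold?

OS (2×3). Following PE[0][0] plus its west/north inputs:
  t=0 PE[0][0]: acc=21 h=7 v=3
  t=1 PE[0][0]: acc=56 h=7 v=5
  t=2 PE[0][0]: acc=101 h=5 v=9
  t=3 PE[0][0]: acc=101 h=0 v=0
  t=4 PE[0][0]: acc=101 h=0 v=0
  t=5 PE[0][0]: acc=101 h=0 v=0

PE[0][0].acc = 101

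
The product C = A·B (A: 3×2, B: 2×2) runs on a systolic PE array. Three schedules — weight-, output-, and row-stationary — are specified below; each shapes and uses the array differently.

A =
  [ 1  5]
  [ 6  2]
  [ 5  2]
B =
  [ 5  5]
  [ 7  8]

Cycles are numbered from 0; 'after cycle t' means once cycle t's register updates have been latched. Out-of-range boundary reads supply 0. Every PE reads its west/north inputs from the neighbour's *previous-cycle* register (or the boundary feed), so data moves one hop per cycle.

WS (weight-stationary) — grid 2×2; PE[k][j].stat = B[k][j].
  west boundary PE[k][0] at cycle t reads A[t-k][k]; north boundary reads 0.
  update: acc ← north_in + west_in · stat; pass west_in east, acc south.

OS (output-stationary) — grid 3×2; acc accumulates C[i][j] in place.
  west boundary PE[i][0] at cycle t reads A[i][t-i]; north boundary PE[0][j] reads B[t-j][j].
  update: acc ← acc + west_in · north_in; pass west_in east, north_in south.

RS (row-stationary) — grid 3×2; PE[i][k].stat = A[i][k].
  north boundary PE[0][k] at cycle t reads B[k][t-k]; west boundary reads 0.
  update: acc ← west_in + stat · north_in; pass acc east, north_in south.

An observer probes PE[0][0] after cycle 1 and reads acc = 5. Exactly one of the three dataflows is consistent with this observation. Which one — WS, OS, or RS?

WS (2×2 grid), PE[0][0]:
  c0 r0c0: 5 / 1 / 5
  c1 r0c0: 30 / 6 / 30
OS (3×2 grid), PE[0][0]:
  c0 r0c0: 5 / 1 / 5
  c1 r0c0: 40 / 5 / 7
RS (3×2 grid), PE[0][0]:
  c0 r0c0: 5 / 5 / 5
  c1 r0c0: 5 / 5 / 5

dataflow = RS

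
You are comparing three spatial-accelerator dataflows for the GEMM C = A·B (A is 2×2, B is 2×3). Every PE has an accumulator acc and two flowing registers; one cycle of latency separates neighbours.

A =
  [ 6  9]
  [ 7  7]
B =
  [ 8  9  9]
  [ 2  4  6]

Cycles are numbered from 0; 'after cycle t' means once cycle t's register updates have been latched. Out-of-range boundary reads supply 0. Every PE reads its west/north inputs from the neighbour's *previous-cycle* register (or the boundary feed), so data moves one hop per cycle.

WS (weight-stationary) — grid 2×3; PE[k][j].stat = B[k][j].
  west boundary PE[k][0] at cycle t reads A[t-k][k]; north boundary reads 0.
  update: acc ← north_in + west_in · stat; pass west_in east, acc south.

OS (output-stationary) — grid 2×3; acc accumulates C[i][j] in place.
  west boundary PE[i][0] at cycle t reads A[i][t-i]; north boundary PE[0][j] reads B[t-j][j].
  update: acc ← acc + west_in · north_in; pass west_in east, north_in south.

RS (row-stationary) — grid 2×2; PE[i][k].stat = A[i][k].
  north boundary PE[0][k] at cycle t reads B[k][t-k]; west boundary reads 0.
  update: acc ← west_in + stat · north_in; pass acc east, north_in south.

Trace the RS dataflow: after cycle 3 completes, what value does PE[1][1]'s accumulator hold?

Tracing RS — 2×2 array, target PE[1][1]:
  0: (0,1).acc=0  regs=<0,0>
  0: (1,0).acc=0  regs=<0,0>
  0: (1,1).acc=0  regs=<0,0>
  1: (0,1).acc=66  regs=<66,2>
  1: (1,0).acc=56  regs=<56,8>
  1: (1,1).acc=0  regs=<0,0>
  2: (0,1).acc=90  regs=<90,4>
  2: (1,0).acc=63  regs=<63,9>
  2: (1,1).acc=70  regs=<70,2>
  3: (0,1).acc=108  regs=<108,6>
  3: (1,0).acc=63  regs=<63,9>
  3: (1,1).acc=91  regs=<91,4>

PE[1][1].acc = 91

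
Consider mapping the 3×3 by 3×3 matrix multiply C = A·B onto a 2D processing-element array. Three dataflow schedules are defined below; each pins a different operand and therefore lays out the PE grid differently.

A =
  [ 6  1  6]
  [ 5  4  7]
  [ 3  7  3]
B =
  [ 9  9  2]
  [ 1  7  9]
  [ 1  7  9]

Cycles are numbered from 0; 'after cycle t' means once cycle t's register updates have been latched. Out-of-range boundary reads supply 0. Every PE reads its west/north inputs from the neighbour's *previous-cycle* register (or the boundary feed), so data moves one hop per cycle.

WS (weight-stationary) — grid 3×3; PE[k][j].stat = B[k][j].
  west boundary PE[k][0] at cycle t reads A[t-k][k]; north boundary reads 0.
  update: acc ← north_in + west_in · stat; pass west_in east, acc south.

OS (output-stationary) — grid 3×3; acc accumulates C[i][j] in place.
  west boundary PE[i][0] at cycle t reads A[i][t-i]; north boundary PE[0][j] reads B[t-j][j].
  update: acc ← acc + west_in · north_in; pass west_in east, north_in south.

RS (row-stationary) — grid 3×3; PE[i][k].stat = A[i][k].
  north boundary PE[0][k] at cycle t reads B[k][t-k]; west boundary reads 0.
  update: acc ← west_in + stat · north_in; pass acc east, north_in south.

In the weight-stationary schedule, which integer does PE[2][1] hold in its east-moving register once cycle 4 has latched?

register = 7

WS 3×3: PE[2][1] cycle-by-cycle (with neighbour feeds):
  @0  [1,1]  acc 0  |  →0  ↓0
  @0  [2,0]  acc 0  |  →0  ↓0
  @0  [2,1]  acc 0  |  →0  ↓0
  @1  [1,1]  acc 0  |  →0  ↓0
  @1  [2,0]  acc 0  |  →0  ↓0
  @1  [2,1]  acc 0  |  →0  ↓0
  @2  [1,1]  acc 61  |  →1  ↓61
  @2  [2,0]  acc 61  |  →6  ↓61
  @2  [2,1]  acc 0  |  →0  ↓0
  @3  [1,1]  acc 73  |  →4  ↓73
  @3  [2,0]  acc 56  |  →7  ↓56
  @3  [2,1]  acc 103  |  →6  ↓103
  @4  [1,1]  acc 76  |  →7  ↓76
  @4  [2,0]  acc 37  |  →3  ↓37
  @4  [2,1]  acc 122  |  →7  ↓122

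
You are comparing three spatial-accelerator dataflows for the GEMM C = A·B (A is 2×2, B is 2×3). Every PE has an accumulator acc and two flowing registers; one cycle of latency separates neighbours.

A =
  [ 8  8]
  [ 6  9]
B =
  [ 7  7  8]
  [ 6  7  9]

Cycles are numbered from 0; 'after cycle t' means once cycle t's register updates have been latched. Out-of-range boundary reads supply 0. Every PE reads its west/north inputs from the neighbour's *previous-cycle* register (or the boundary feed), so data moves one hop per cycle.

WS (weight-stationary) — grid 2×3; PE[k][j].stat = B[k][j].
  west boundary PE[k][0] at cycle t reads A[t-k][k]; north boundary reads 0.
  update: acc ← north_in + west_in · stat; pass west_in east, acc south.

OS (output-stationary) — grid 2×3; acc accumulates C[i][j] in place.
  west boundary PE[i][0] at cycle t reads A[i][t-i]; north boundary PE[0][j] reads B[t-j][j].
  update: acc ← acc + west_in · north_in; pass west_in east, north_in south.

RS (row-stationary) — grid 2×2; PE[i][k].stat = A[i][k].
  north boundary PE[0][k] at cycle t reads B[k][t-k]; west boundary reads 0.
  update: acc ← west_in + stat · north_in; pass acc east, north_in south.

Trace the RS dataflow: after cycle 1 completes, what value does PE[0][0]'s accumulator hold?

RS (2×2). Following PE[0][0] plus its west/north inputs:
  cycle 0: PE[0][0] → acc 56, east 56, south 7
  cycle 1: PE[0][0] → acc 56, east 56, south 7

PE[0][0].acc = 56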